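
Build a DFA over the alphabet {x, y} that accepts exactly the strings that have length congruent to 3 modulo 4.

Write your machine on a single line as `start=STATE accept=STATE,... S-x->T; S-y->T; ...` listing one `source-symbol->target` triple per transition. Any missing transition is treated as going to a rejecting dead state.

start=S0; accept=S3; S0-x->S1; S0-y->S1; S1-x->S2; S1-y->S2; S2-x->S3; S2-y->S3; S3-x->S0; S3-y->S0

Only the length mod 4 matters, so use a 4-cycle: from any state, every input symbol moves to the next state, wrapping S3 back to S0. Mark S3 accepting.
4 states suffice.
        x   y  
>  S0   S1  S1 
   S1   S2  S2 
   S2   S3  S3 
 * S3   S0  S0 
(> = start, * = accepting)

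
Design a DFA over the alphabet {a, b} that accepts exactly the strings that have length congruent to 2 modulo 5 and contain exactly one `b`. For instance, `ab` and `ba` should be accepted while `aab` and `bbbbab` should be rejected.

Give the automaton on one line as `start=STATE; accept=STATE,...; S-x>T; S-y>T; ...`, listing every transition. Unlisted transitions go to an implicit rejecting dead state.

Build one automaton per condition and run them in lockstep. The first has 5 states tracking the input length modulo 5; the second has 3 states tracking the count of `b`s, saturating at 2. A product state is a pair (one from each), accepting exactly when both do.
A 15-state machine:
          a    b  
>  q0     q1   q2 
   q1     q3   q4 
   q2     q4   q5 
   q3     q6   q7 
 * q4     q7   q8 
   q5     q8   q8 
   q6     q9  q10 
   q7    q10  q11 
   q8    q11  q11 
   q9     q0  q12 
   q10   q12  q13 
   q11   q13  q13 
   q12    q2  q14 
   q13   q14  q14 
   q14    q5   q5 
(> = start, * = accepting)

start=q0; accept=q4; q0-a>q1; q0-b>q2; q1-a>q3; q1-b>q4; q2-a>q4; q2-b>q5; q3-a>q6; q3-b>q7; q4-a>q7; q4-b>q8; q5-a>q8; q5-b>q8; q6-a>q9; q6-b>q10; q7-a>q10; q7-b>q11; q8-a>q11; q8-b>q11; q9-a>q0; q9-b>q12; q10-a>q12; q10-b>q13; q11-a>q13; q11-b>q13; q12-a>q2; q12-b>q14; q13-a>q14; q13-b>q14; q14-a>q5; q14-b>q5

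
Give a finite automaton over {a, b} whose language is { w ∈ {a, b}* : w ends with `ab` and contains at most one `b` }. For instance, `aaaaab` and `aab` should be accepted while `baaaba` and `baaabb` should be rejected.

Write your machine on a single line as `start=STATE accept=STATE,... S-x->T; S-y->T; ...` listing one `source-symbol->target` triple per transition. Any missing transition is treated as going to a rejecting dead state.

Handle the two conditions separately and then intersect. The first has 3 states tracking how much of the suffix `ab` has currently been matched; the second has 3 states tracking the count of `b`s, saturating at 2. A product state is a pair (one from each), accepting exactly when both do.
With 8 states:
        a   b  
>  q0   q1  q2 
   q1   q1  q3 
   q2   q4  q5 
 * q3   q4  q5 
   q4   q4  q6 
   q5   q7  q5 
   q6   q7  q5 
   q7   q7  q6 
(> = start, * = accepting)

start=q0; accept=q3; q0-a->q1; q0-b->q2; q1-a->q1; q1-b->q3; q2-a->q4; q2-b->q5; q3-a->q4; q3-b->q5; q4-a->q4; q4-b->q6; q5-a->q7; q5-b->q5; q6-a->q7; q6-b->q5; q7-a->q7; q7-b->q6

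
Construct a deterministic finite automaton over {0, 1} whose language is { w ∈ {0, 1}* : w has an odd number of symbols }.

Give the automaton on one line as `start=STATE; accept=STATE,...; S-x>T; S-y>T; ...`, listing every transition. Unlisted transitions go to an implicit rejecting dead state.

start=A; accept=B; A-0>B; A-1>B; B-0>A; B-1>A

Count input length modulo 2: every symbol advances one step around the cycle A → B → A. Accept at B.
A 2-state machine:
       0  1 
>  A   B  B 
 * B   A  A 
(> = start, * = accepting)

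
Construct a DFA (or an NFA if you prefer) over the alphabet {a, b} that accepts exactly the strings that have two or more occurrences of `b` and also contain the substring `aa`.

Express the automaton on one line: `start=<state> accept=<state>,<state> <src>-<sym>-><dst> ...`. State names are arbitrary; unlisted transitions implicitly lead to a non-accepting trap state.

start=s0 accept=s8 s0-a->s1 s0-b->s2 s1-a->s3 s1-b->s2 s2-a->s4 s2-b->s5 s3-a->s3 s3-b->s6 s4-a->s6 s4-b->s5 s5-a->s7 s5-b->s5 s6-a->s6 s6-b->s8 s7-a->s8 s7-b->s5 s8-a->s8 s8-b->s8

Handle the two conditions separately and then intersect. The first has 4 states tracking the count of `b`s, saturating at 3; the second has 3 states tracking whether and how much of `aa` has been seen. A product state is a pair (one from each), accepting exactly when both do. After merging equivalent states the machine shrinks.
A 9-state machine:
        a   b  
>  s0   s1  s2 
   s1   s3  s2 
   s2   s4  s5 
   s3   s3  s6 
   s4   s6  s5 
   s5   s7  s5 
   s6   s6  s8 
   s7   s8  s5 
 * s8   s8  s8 
(> = start, * = accepting)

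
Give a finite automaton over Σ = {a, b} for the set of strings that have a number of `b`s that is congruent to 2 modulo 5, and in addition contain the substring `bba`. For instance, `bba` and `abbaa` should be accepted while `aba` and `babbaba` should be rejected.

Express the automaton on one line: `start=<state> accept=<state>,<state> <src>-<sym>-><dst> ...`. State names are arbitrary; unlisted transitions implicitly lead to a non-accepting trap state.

Handle the two conditions separately and then intersect. The first has 5 states tracking the count of `b`s modulo 5; the second has 4 states tracking whether and how much of `bba` has been seen. A product state is a pair (one from each), accepting exactly when both do.
A 20-state machine:
          a    b  
>  s0     s0   s1 
   s1     s2   s3 
   s2     s2   s4 
   s3     s5   s6 
   s4     s7   s6 
 * s5     s5   s8 
   s6     s8   s9 
   s7     s7  s10 
   s8     s8  s11 
   s9    s11  s12 
   s10   s13   s9 
   s11   s11  s14 
   s12   s14  s15 
   s13   s13  s16 
   s14   s14  s17 
   s15   s17   s3 
   s16   s18  s12 
   s17   s17   s5 
   s18   s18  s19 
   s19    s0  s15 
(> = start, * = accepting)

start=s0 accept=s5 s0-a->s0 s0-b->s1 s1-a->s2 s1-b->s3 s2-a->s2 s2-b->s4 s3-a->s5 s3-b->s6 s4-a->s7 s4-b->s6 s5-a->s5 s5-b->s8 s6-a->s8 s6-b->s9 s7-a->s7 s7-b->s10 s8-a->s8 s8-b->s11 s9-a->s11 s9-b->s12 s10-a->s13 s10-b->s9 s11-a->s11 s11-b->s14 s12-a->s14 s12-b->s15 s13-a->s13 s13-b->s16 s14-a->s14 s14-b->s17 s15-a->s17 s15-b->s3 s16-a->s18 s16-b->s12 s17-a->s17 s17-b->s5 s18-a->s18 s18-b->s19 s19-a->s0 s19-b->s15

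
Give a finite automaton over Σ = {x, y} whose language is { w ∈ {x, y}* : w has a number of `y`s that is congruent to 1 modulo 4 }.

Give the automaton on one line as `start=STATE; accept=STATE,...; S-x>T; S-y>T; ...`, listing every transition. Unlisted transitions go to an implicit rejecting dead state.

start=s0; accept=s1; s0-x>s0; s0-y>s1; s1-x>s1; s1-y>s2; s2-x>s2; s2-y>s3; s3-x>s3; s3-y>s0

The only thing that matters is how many `y`s have appeared, reduced mod 4. Use one state per residue: s0 for 0, …, s3 for 3. Reading `y` moves to the next residue; anything else stays put. s1 is accepting.
4 states suffice.
        x   y  
>  s0   s0  s1 
 * s1   s1  s2 
   s2   s2  s3 
   s3   s3  s0 
(> = start, * = accepting)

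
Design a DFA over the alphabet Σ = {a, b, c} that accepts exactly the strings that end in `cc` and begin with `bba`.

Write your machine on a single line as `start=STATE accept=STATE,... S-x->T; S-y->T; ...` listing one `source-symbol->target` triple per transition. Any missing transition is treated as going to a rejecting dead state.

Build one automaton per condition and run them in lockstep. One (3 states) tracks how much of the suffix `cc` has currently been matched; the other (5 states) tracks whether the input so far still matches the prefix `bba`. Each combined state is a pair, one component from each; accept when both components accept.
A 9-state machine:
        a   b   c  
>  s0   s1  s2  s3 
   s1   s1  s1  s3 
   s2   s1  s4  s3 
   s3   s1  s1  s5 
   s4   s6  s1  s3 
   s5   s1  s1  s5 
   s6   s6  s6  s7 
   s7   s6  s6  s8 
 * s8   s6  s6  s8 
(> = start, * = accepting)

start=s0; accept=s8; s0-a->s1; s0-b->s2; s0-c->s3; s1-a->s1; s1-b->s1; s1-c->s3; s2-a->s1; s2-b->s4; s2-c->s3; s3-a->s1; s3-b->s1; s3-c->s5; s4-a->s6; s4-b->s1; s4-c->s3; s5-a->s1; s5-b->s1; s5-c->s5; s6-a->s6; s6-b->s6; s6-c->s7; s7-a->s6; s7-b->s6; s7-c->s8; s8-a->s6; s8-b->s6; s8-c->s8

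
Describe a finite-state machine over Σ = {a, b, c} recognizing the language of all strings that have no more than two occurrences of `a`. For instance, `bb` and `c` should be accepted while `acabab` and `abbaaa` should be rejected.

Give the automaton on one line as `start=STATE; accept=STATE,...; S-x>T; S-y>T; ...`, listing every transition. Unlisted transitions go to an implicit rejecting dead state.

Count `a`s, saturating at 3: states s0 through s2 mean 0 through 2 `a`s seen; s3 means more than 2. Each `a` increments (capped at s3); other symbols loop. Accept from {s0, s1, s2}.
4 states suffice.
        a   b   c  
>* s0   s1  s0  s0 
 * s1   s2  s1  s1 
 * s2   s3  s2  s2 
   s3   s3  s3  s3 
(> = start, * = accepting)

start=s0; accept=s0,s1,s2; s0-a>s1; s0-b>s0; s0-c>s0; s1-a>s2; s1-b>s1; s1-c>s1; s2-a>s3; s2-b>s2; s2-c>s2; s3-a>s3; s3-b>s3; s3-c>s3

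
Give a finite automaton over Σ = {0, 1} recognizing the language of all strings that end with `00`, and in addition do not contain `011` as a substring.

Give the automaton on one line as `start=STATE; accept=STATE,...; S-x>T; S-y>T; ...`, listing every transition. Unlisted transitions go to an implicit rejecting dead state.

start=q0; accept=q2; q0-0>q1; q0-1>q0; q1-0>q2; q1-1>q3; q2-0>q2; q2-1>q3; q3-0>q1; q3-1>q4; q4-0>q5; q4-1>q4; q5-0>q6; q5-1>q4; q6-0>q6; q6-1>q4

Build one automaton per condition and run them in lockstep. The first has 3 states tracking how much of the suffix `00` has currently been matched; the second has 4 states tracking partial matches of the forbidden pattern `011`. A product state is a pair (one from each), accepting exactly when both do.
        0   1  
>  q0   q1  q0 
   q1   q2  q3 
 * q2   q2  q3 
   q3   q1  q4 
   q4   q5  q4 
   q5   q6  q4 
   q6   q6  q4 
(> = start, * = accepting)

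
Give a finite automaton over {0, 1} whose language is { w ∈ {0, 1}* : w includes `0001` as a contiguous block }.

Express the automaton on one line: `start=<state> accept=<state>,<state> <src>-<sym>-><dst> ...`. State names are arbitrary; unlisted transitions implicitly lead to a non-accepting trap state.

States S0..S3 record the length of the longest prefix of `0001` that matches the current input suffix. Reaching S4 means `0001` has been seen, and we stay there forever. Accept from S4.
5 states suffice.
        0   1  
>  S0   S1  S0 
   S1   S2  S0 
   S2   S3  S0 
   S3   S3  S4 
 * S4   S4  S4 
(> = start, * = accepting)

start=S0 accept=S4 S0-0->S1 S0-1->S0 S1-0->S2 S1-1->S0 S2-0->S3 S2-1->S0 S3-0->S3 S3-1->S4 S4-0->S4 S4-1->S4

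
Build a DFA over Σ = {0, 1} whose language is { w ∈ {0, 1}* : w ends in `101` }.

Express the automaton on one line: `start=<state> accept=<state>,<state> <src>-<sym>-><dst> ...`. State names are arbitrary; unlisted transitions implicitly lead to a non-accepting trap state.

Let each state record the length of the longest suffix of the input read so far that is also a prefix of `101`. S1 means the last symbol is `1`; S2 means the last 2 symbols are `10`; S3 means the last 3 symbols are `101`. Accept only at S3, where the string currently ends in `101`.
        0   1  
>  S0   S0  S1 
   S1   S2  S1 
   S2   S0  S3 
 * S3   S2  S1 
(> = start, * = accepting)

start=S0 accept=S3 S0-0->S0 S0-1->S1 S1-0->S2 S1-1->S1 S2-0->S0 S2-1->S3 S3-0->S2 S3-1->S1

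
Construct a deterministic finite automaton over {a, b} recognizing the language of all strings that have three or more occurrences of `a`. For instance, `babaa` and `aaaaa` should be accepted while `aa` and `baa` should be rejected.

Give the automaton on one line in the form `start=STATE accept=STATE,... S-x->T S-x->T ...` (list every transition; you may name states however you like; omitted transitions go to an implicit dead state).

Only the number of `a`s matters, and only up to 4. Make a chain q0 → q1 → q2 → q3 → q4 advanced by each `a` (with q4 absorbing); every other symbol self-loops. The accepting set is {q3, q4}.
With 5 states:
        a   b  
>  q0   q1  q0 
   q1   q2  q1 
   q2   q3  q2 
 * q3   q4  q3 
 * q4   q4  q4 
(> = start, * = accepting)

start=q0 accept=q3,q4 q0-a->q1 q0-b->q0 q1-a->q2 q1-b->q1 q2-a->q3 q2-b->q2 q3-a->q4 q3-b->q3 q4-a->q4 q4-b->q4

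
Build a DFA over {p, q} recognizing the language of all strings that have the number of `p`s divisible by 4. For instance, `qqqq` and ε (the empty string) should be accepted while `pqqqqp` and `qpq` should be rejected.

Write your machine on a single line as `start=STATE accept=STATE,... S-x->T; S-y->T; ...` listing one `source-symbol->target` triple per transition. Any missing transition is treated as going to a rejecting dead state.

start=s0; accept=s0; s0-p->s1; s0-q->s0; s1-p->s2; s1-q->s1; s2-p->s3; s2-q->s2; s3-p->s0; s3-q->s3

The only thing that matters is how many `p`s have appeared, reduced mod 4. Use one state per residue: s0 for 0, …, s3 for 3. Reading `p` moves to the next residue; anything else stays put. s0 is accepting.
4 states suffice.
        p   q  
>* s0   s1  s0 
   s1   s2  s1 
   s2   s3  s2 
   s3   s0  s3 
(> = start, * = accepting)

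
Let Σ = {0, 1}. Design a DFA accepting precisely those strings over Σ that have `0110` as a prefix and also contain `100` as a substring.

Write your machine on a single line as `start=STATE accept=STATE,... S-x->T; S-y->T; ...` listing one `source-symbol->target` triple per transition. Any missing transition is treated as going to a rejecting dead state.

start=A; accept=J; A-0->B; A-1->C; B-0->D; B-1->E; C-0->F; C-1->C; D-0->D; D-1->C; E-0->F; E-1->G; F-0->H; F-1->C; G-0->I; G-1->C; H-0->H; H-1->H; I-0->J; I-1->K; J-0->J; J-1->J; K-0->I; K-1->K

Build one automaton per condition and run them in lockstep. The first has 6 states tracking whether the input so far still matches the prefix `0110`; the second has 4 states tracking whether and how much of `100` has been seen. A product state is a pair (one from each), accepting exactly when both do.
11 states suffice.
       0  1 
>  A   B  C 
   B   D  E 
   C   F  C 
   D   D  C 
   E   F  G 
   F   H  C 
   G   I  C 
   H   H  H 
   I   J  K 
 * J   J  J 
   K   I  K 
(> = start, * = accepting)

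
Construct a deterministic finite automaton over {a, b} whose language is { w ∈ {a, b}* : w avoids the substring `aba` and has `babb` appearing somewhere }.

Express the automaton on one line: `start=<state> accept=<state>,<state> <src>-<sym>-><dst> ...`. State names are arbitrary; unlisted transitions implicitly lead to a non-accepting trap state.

start=S0 accept=S7,S8,S9 S0-a->S1 S0-b->S2 S1-a->S1 S1-b->S3 S2-a->S4 S2-b->S2 S3-a->S5 S3-b->S2 S4-a->S1 S4-b->S6 S5-a->S5 S5-b->S5 S6-a->S5 S6-b->S7 S7-a->S8 S7-b->S7 S8-a->S8 S8-b->S9 S9-a->S5 S9-b->S7

Handle the two conditions separately and then intersect. One (4 states) tracks partial matches of the forbidden pattern `aba`; the other (5 states) tracks whether and how much of `babb` has been seen. Each combined state is a pair, one component from each; accept when both components accept. After merging equivalent states the machine shrinks.
A 10-state machine:
        a   b  
>  S0   S1  S2 
   S1   S1  S3 
   S2   S4  S2 
   S3   S5  S2 
   S4   S1  S6 
   S5   S5  S5 
   S6   S5  S7 
 * S7   S8  S7 
 * S8   S8  S9 
 * S9   S5  S7 
(> = start, * = accepting)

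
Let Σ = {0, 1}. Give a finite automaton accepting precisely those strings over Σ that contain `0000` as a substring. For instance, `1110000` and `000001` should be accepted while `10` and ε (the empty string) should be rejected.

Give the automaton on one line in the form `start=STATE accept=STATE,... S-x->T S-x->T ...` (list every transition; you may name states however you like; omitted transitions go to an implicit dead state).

start=S0 accept=S4 S0-0->S1 S0-1->S0 S1-0->S2 S1-1->S0 S2-0->S3 S2-1->S0 S3-0->S4 S3-1->S0 S4-0->S4 S4-1->S4

States S0..S3 record the length of the longest prefix of `0000` that matches the current input suffix. Reaching S4 means `0000` has been seen, and we stay there forever. Accept from S4.
A 5-state machine:
        0   1  
>  S0   S1  S0 
   S1   S2  S0 
   S2   S3  S0 
   S3   S4  S0 
 * S4   S4  S4 
(> = start, * = accepting)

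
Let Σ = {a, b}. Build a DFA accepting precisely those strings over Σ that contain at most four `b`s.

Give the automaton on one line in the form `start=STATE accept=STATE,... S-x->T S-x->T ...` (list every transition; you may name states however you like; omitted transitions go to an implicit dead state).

Count `b`s, saturating at 5: states q0 through q4 mean 0 through 4 `b`s seen; q5 means more than 4. Each `b` increments (capped at q5); other symbols loop. Accept from {q0, q1, q2, q3, q4}.
With 6 states:
        a   b  
>* q0   q0  q1 
 * q1   q1  q2 
 * q2   q2  q3 
 * q3   q3  q4 
 * q4   q4  q5 
   q5   q5  q5 
(> = start, * = accepting)

start=q0 accept=q0,q1,q2,q3,q4 q0-a->q0 q0-b->q1 q1-a->q1 q1-b->q2 q2-a->q2 q2-b->q3 q3-a->q3 q3-b->q4 q4-a->q4 q4-b->q5 q5-a->q5 q5-b->q5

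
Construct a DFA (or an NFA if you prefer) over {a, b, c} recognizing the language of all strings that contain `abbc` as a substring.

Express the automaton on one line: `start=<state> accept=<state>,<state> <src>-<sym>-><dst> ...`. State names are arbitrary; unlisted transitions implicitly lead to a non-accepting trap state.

Track how much of `abbc` has been matched so far: state s0 is no progress, s4 is the absorbing accept state reached once `abbc` has occurred. Intermediate states record partial matches; on a mismatch, fall back to the longest reusable overlap.
With 5 states:
        a   b   c  
>  s0   s1  s0  s0 
   s1   s1  s2  s0 
   s2   s1  s3  s0 
   s3   s1  s0  s4 
 * s4   s4  s4  s4 
(> = start, * = accepting)

start=s0 accept=s4 s0-a->s1 s0-b->s0 s0-c->s0 s1-a->s1 s1-b->s2 s1-c->s0 s2-a->s1 s2-b->s3 s2-c->s0 s3-a->s1 s3-b->s0 s3-c->s4 s4-a->s4 s4-b->s4 s4-c->s4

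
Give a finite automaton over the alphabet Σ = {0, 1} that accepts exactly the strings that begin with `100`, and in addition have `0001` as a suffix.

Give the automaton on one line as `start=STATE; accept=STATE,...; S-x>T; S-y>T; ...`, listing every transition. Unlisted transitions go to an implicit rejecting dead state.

start=q0; accept=q7; q0-0>q1; q0-1>q2; q1-0>q1; q1-1>q1; q2-0>q3; q2-1>q1; q3-0>q4; q3-1>q1; q4-0>q5; q4-1>q6; q5-0>q5; q5-1>q7; q6-0>q8; q6-1>q6; q7-0>q8; q7-1>q6; q8-0>q4; q8-1>q6

Handle the two conditions separately and then intersect. One (5 states) tracks whether the input so far still matches the prefix `100`; the other (5 states) tracks how much of the suffix `0001` has currently been matched. Each combined state is a pair, one component from each; accept when both components accept. Equivalent product states are then merged.
With 9 states:
        0   1  
>  q0   q1  q2 
   q1   q1  q1 
   q2   q3  q1 
   q3   q4  q1 
   q4   q5  q6 
   q5   q5  q7 
   q6   q8  q6 
 * q7   q8  q6 
   q8   q4  q6 
(> = start, * = accepting)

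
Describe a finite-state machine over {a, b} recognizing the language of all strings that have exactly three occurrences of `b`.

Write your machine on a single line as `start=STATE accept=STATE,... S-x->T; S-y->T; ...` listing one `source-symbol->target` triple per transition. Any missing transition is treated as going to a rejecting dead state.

start=S0; accept=S3; S0-a->S0; S0-b->S1; S1-a->S1; S1-b->S2; S2-a->S2; S2-b->S3; S3-a->S3; S3-b->S4; S4-a->S4; S4-b->S4

Only the number of `b`s matters, and only up to 4. Make a chain S0 → S1 → S2 → S3 → S4 advanced by each `b` (with S4 absorbing); every other symbol self-loops. The accepting set is {S3}.
        a   b  
>  S0   S0  S1 
   S1   S1  S2 
   S2   S2  S3 
 * S3   S3  S4 
   S4   S4  S4 
(> = start, * = accepting)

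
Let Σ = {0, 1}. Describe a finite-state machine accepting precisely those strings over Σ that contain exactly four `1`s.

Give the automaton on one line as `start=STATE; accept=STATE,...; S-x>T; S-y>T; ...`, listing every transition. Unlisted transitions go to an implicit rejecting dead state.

Count `1`s, saturating at 5: states s0 through s4 mean 0 through 4 `1`s seen; s5 means more than 4. Each `1` increments (capped at s5); other symbols loop. Accept from {s4}.
6 states suffice.
        0   1  
>  s0   s0  s1 
   s1   s1  s2 
   s2   s2  s3 
   s3   s3  s4 
 * s4   s4  s5 
   s5   s5  s5 
(> = start, * = accepting)

start=s0; accept=s4; s0-0>s0; s0-1>s1; s1-0>s1; s1-1>s2; s2-0>s2; s2-1>s3; s3-0>s3; s3-1>s4; s4-0>s4; s4-1>s5; s5-0>s5; s5-1>s5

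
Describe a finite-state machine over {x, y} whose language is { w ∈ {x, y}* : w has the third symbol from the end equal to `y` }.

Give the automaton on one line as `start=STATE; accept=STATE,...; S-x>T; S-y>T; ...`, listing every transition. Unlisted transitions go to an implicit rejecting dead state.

start=s0; accept=s11,s12,s13,s14; s0-x>s1; s0-y>s2; s1-x>s3; s1-y>s4; s2-x>s5; s2-y>s6; s3-x>s7; s3-y>s8; s4-x>s9; s4-y>s10; s5-x>s11; s5-y>s12; s6-x>s13; s6-y>s14; s7-x>s7; s7-y>s8; s8-x>s9; s8-y>s10; s9-x>s11; s9-y>s12; s10-x>s13; s10-y>s14; s11-x>s7; s11-y>s8; s12-x>s9; s12-y>s10; s13-x>s11; s13-y>s12; s14-x>s13; s14-y>s14

A DFA must remember the last 3 symbols (since which symbol is third-to-last isn't known until the input ends). Use one state per possible window of the last ≤3 symbols; accept from those whose window starts with `y`.
With 15 states:
          x    y  
>  s0     s1   s2 
   s1     s3   s4 
   s2     s5   s6 
   s3     s7   s8 
   s4     s9  s10 
   s5    s11  s12 
   s6    s13  s14 
   s7     s7   s8 
   s8     s9  s10 
   s9    s11  s12 
   s10   s13  s14 
 * s11    s7   s8 
 * s12    s9  s10 
 * s13   s11  s12 
 * s14   s13  s14 
(> = start, * = accepting)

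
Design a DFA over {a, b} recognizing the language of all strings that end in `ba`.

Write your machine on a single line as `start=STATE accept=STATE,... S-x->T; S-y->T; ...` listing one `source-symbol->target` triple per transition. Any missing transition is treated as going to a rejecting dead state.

Remember how much of `ba` the current input suffix matches. State q0 means no match yet; q1 means the last symbol is `b`; q2 means the last 2 symbols are `ba`. Only q2 accepts. On a mismatch, fall back to the longest proper suffix that is still a prefix of `ba`.
        a   b  
>  q0   q0  q1 
   q1   q2  q1 
 * q2   q0  q1 
(> = start, * = accepting)

start=q0; accept=q2; q0-a->q0; q0-b->q1; q1-a->q2; q1-b->q1; q2-a->q0; q2-b->q1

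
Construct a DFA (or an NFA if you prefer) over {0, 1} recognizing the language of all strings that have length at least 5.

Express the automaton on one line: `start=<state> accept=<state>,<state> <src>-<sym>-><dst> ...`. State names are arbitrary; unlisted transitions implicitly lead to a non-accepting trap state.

Count input length up to 6: every symbol moves from S0 toward S6, which means 'more than 5' and absorbs. Accept from {S5, S6}.
A 7-state machine:
        0   1  
>  S0   S1  S1 
   S1   S2  S2 
   S2   S3  S3 
   S3   S4  S4 
   S4   S5  S5 
 * S5   S6  S6 
 * S6   S6  S6 
(> = start, * = accepting)

start=S0 accept=S5,S6 S0-0->S1 S0-1->S1 S1-0->S2 S1-1->S2 S2-0->S3 S2-1->S3 S3-0->S4 S3-1->S4 S4-0->S5 S4-1->S5 S5-0->S6 S5-1->S6 S6-0->S6 S6-1->S6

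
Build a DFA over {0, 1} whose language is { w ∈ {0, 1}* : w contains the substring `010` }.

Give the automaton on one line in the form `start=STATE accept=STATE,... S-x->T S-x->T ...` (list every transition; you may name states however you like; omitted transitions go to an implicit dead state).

Track how much of `010` has been matched so far: state S0 is no progress, S3 is the absorbing accept state reached once `010` has occurred. Intermediate states record partial matches; on a mismatch, fall back to the longest reusable overlap.
        0   1  
>  S0   S1  S0 
   S1   S1  S2 
   S2   S3  S0 
 * S3   S3  S3 
(> = start, * = accepting)

start=S0 accept=S3 S0-0->S1 S0-1->S0 S1-0->S1 S1-1->S2 S2-0->S3 S2-1->S0 S3-0->S3 S3-1->S3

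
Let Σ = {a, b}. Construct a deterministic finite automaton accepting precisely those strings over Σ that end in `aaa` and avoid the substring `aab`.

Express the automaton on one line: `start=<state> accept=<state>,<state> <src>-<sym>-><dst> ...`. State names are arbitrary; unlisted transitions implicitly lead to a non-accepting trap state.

Build one automaton per condition and run them in lockstep. The first has 4 states tracking how much of the suffix `aaa` has currently been matched; the second has 4 states tracking partial matches of the forbidden pattern `aab`. A product state is a pair (one from each), accepting exactly when both do.
An 8-state machine:
        a   b  
>  s0   s1  s0 
   s1   s2  s0 
   s2   s3  s4 
 * s3   s3  s4 
   s4   s5  s4 
   s5   s6  s4 
   s6   s7  s4 
   s7   s7  s4 
(> = start, * = accepting)

start=s0 accept=s3 s0-a->s1 s0-b->s0 s1-a->s2 s1-b->s0 s2-a->s3 s2-b->s4 s3-a->s3 s3-b->s4 s4-a->s5 s4-b->s4 s5-a->s6 s5-b->s4 s6-a->s7 s6-b->s4 s7-a->s7 s7-b->s4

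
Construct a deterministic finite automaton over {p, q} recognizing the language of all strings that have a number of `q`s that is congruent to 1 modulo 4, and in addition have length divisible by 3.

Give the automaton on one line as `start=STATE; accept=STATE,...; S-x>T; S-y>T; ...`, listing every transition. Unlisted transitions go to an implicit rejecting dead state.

start=s0; accept=s6; s0-p>s1; s0-q>s2; s1-p>s3; s1-q>s4; s2-p>s4; s2-q>s5; s3-p>s0; s3-q>s6; s4-p>s6; s4-q>s7; s5-p>s7; s5-q>s8; s6-p>s2; s6-q>s9; s7-p>s9; s7-q>s10; s8-p>s10; s8-q>s1; s9-p>s5; s9-q>s11; s10-p>s11; s10-q>s3; s11-p>s8; s11-q>s0

Run two small machines in parallel and take their product. One (4 states) tracks the count of `q`s modulo 4; the other (3 states) tracks the input length modulo 3. Each combined state is a pair, one component from each; accept when both components accept.
12 states suffice.
          p    q  
>  s0     s1   s2 
   s1     s3   s4 
   s2     s4   s5 
   s3     s0   s6 
   s4     s6   s7 
   s5     s7   s8 
 * s6     s2   s9 
   s7     s9  s10 
   s8    s10   s1 
   s9     s5  s11 
   s10   s11   s3 
   s11    s8   s0 
(> = start, * = accepting)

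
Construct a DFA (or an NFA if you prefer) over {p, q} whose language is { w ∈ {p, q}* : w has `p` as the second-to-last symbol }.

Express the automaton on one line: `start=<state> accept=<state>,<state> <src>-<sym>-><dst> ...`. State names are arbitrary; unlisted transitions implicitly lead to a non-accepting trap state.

A DFA must remember the last 2 symbols (since which symbol is second-to-last isn't known until the input ends). Use one state per possible window of the last ≤2 symbols; accept from those whose window starts with `p`.
With 7 states:
       p  q 
>  A   B  C 
   B   D  E 
   C   F  G 
 * D   D  E 
 * E   F  G 
   F   D  E 
   G   F  G 
(> = start, * = accepting)

start=A accept=D,E A-p->B A-q->C B-p->D B-q->E C-p->F C-q->G D-p->D D-q->E E-p->F E-q->G F-p->D F-q->E G-p->F G-q->G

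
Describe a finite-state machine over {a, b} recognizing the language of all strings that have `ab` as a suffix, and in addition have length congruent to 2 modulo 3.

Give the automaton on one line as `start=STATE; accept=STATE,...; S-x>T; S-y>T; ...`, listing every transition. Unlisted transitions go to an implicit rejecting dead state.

start=q0; accept=q4; q0-a>q1; q0-b>q2; q1-a>q3; q1-b>q4; q2-a>q3; q2-b>q3; q3-a>q0; q3-b>q0; q4-a>q0; q4-b>q0

Run two small machines in parallel and take their product. The first has 3 states tracking how much of the suffix `ab` has currently been matched; the second has 3 states tracking the input length modulo 3. A product state is a pair (one from each), accepting exactly when both do. Equivalent product states are then merged.
5 states suffice.
        a   b  
>  q0   q1  q2 
   q1   q3  q4 
   q2   q3  q3 
   q3   q0  q0 
 * q4   q0  q0 
(> = start, * = accepting)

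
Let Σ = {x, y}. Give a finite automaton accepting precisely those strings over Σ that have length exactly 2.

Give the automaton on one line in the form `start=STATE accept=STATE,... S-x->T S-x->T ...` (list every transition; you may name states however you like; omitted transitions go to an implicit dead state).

We only need to distinguish lengths 0, 1, …, 2, and '>2'. Chain q0 → q1 → q2 → q3 on every symbol, with q3 looping. Accepting states: {q2}.
4 states suffice.
        x   y  
>  q0   q1  q1 
   q1   q2  q2 
 * q2   q3  q3 
   q3   q3  q3 
(> = start, * = accepting)

start=q0 accept=q2 q0-x->q1 q0-y->q1 q1-x->q2 q1-y->q2 q2-x->q3 q2-y->q3 q3-x->q3 q3-y->q3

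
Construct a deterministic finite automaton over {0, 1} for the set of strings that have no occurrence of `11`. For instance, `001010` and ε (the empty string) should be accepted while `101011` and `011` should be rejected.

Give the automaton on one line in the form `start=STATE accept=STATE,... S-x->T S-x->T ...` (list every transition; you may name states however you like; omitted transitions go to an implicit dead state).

start=s0 accept=s0,s1 s0-0->s0 s0-1->s1 s1-0->s0 s1-1->s2 s2-0->s2 s2-1->s2

Track partial matches of the forbidden pattern `11`. State s2 is a dead state reached once `11` has occurred; every other state accepts. s0 means no part of `11` is currently matched.
A 3-state machine:
        0   1  
>* s0   s0  s1 
 * s1   s0  s2 
   s2   s2  s2 
(> = start, * = accepting)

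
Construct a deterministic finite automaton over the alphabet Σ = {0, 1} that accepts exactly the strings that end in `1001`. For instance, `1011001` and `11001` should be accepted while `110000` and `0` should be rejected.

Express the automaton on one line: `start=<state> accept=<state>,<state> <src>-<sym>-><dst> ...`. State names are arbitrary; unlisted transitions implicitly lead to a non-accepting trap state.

start=S0 accept=S4 S0-0->S0 S0-1->S1 S1-0->S2 S1-1->S1 S2-0->S3 S2-1->S1 S3-0->S0 S3-1->S4 S4-0->S2 S4-1->S1

Remember how much of `1001` the current input suffix matches. State S0 means no match yet; S1 means the last symbol is `1`; S2 means the last 2 symbols are `10`; S3 means the last 3 symbols are `100`; S4 means the last 4 symbols are `1001`. Only S4 accepts. On a mismatch, fall back to the longest proper suffix that is still a prefix of `1001`.
A 5-state machine:
        0   1  
>  S0   S0  S1 
   S1   S2  S1 
   S2   S3  S1 
   S3   S0  S4 
 * S4   S2  S1 
(> = start, * = accepting)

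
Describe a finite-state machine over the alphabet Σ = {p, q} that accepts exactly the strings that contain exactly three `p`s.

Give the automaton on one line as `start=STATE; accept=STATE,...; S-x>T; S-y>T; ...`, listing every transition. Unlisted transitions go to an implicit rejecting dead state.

start=s0; accept=s3; s0-p>s1; s0-q>s0; s1-p>s2; s1-q>s1; s2-p>s3; s2-q>s2; s3-p>s4; s3-q>s3; s4-p>s4; s4-q>s4

Only the number of `p`s matters, and only up to 4. Make a chain s0 → s1 → s2 → s3 → s4 advanced by each `p` (with s4 absorbing); every other symbol self-loops. The accepting set is {s3}.
5 states suffice.
        p   q  
>  s0   s1  s0 
   s1   s2  s1 
   s2   s3  s2 
 * s3   s4  s3 
   s4   s4  s4 
(> = start, * = accepting)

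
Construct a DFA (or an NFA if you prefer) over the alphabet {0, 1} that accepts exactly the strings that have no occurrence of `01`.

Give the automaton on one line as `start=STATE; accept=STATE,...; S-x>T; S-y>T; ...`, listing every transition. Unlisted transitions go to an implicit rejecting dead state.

This is the complement of 'contains `01`'. Use the same substring-matching states — A through C holding how much of `01` has just been matched — but flip the accepting set: everything except the trap C accepts.
With 3 states:
       0  1 
>* A   B  A 
 * B   B  C 
   C   C  C 
(> = start, * = accepting)

start=A; accept=A,B; A-0>B; A-1>A; B-0>B; B-1>C; C-0>C; C-1>C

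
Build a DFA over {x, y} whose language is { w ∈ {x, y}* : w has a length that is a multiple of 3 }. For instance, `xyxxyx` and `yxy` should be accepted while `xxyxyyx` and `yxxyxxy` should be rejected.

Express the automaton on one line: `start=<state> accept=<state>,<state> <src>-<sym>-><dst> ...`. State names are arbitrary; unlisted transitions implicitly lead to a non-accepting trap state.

Count input length modulo 3: every symbol advances one step around the cycle S0 → S1 → S2 → S0. Accept at S0.
With 3 states:
        x   y  
>* S0   S1  S1 
   S1   S2  S2 
   S2   S0  S0 
(> = start, * = accepting)

start=S0 accept=S0 S0-x->S1 S0-y->S1 S1-x->S2 S1-y->S2 S2-x->S0 S2-y->S0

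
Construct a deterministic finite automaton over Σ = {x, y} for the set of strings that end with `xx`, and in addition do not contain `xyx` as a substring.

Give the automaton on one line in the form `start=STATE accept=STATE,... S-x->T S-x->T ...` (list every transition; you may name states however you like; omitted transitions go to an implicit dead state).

Run two small machines in parallel and take their product. The first has 3 states tracking how much of the suffix `xx` has currently been matched; the second has 4 states tracking partial matches of the forbidden pattern `xyx`. A product state is a pair (one from each), accepting exactly when both do. After merging equivalent states the machine shrinks.
A 5-state machine:
        x   y  
>  S0   S1  S0 
   S1   S2  S3 
 * S2   S2  S3 
   S3   S4  S0 
   S4   S4  S4 
(> = start, * = accepting)

start=S0 accept=S2 S0-x->S1 S0-y->S0 S1-x->S2 S1-y->S3 S2-x->S2 S2-y->S3 S3-x->S4 S3-y->S0 S4-x->S4 S4-y->S4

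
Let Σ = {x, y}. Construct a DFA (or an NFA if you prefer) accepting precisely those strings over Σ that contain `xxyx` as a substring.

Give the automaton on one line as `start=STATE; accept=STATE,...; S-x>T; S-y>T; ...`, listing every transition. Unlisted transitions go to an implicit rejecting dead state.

States S0..S3 record the length of the longest prefix of `xxyx` that matches the current input suffix. Reaching S4 means `xxyx` has been seen, and we stay there forever. Accept from S4.
With 5 states:
        x   y  
>  S0   S1  S0 
   S1   S2  S0 
   S2   S2  S3 
   S3   S4  S0 
 * S4   S4  S4 
(> = start, * = accepting)

start=S0; accept=S4; S0-x>S1; S0-y>S0; S1-x>S2; S1-y>S0; S2-x>S2; S2-y>S3; S3-x>S4; S3-y>S0; S4-x>S4; S4-y>S4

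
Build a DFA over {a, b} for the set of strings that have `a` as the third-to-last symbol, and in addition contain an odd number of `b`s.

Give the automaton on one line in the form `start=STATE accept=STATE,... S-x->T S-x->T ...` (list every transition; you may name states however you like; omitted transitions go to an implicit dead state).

Handle the two conditions separately and then intersect. The first has 15 states tracking the last 3 symbols read; the second has 2 states tracking the count of `b`s modulo 2. A product state is a pair (one from each), accepting exactly when both do. Equivalent product states are then merged.
A 12-state machine:
          a    b  
>  s0     s1   s2 
   s1     s3   s4 
   s2     s5   s0 
   s3     s3   s6 
   s4     s7   s0 
   s5     s8   s9 
 * s6     s7   s0 
 * s7     s8   s9 
   s8    s10   s9 
   s9     s1  s11 
 * s10   s10   s9 
 * s11    s5   s0 
(> = start, * = accepting)

start=s0 accept=s6,s7,s10,s11 s0-a->s1 s0-b->s2 s1-a->s3 s1-b->s4 s2-a->s5 s2-b->s0 s3-a->s3 s3-b->s6 s4-a->s7 s4-b->s0 s5-a->s8 s5-b->s9 s6-a->s7 s6-b->s0 s7-a->s8 s7-b->s9 s8-a->s10 s8-b->s9 s9-a->s1 s9-b->s11 s10-a->s10 s10-b->s9 s11-a->s5 s11-b->s0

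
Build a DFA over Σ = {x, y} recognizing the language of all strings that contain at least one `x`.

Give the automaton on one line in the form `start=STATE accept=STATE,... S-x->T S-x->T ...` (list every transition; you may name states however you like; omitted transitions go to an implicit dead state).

start=q0 accept=q1,q2 q0-x->q1 q0-y->q0 q1-x->q2 q1-y->q1 q2-x->q2 q2-y->q2

Only the number of `x`s matters, and only up to 2. Make a chain q0 → q1 → q2 advanced by each `x` (with q2 absorbing); every other symbol self-loops. The accepting set is {q1, q2}.
        x   y  
>  q0   q1  q0 
 * q1   q2  q1 
 * q2   q2  q2 
(> = start, * = accepting)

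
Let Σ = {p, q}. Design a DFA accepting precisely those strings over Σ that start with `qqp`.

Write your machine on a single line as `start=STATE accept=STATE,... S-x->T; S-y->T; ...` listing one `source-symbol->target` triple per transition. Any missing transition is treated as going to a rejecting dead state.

start=S0; accept=S3; S0-p->S4; S0-q->S1; S1-p->S4; S1-q->S2; S2-p->S3; S2-q->S4; S3-p->S3; S3-q->S3; S4-p->S4; S4-q->S4

Check the first 3 symbols one by one: S0 through S2 record how many have matched `qqp` so far; any wrong symbol goes to the dead state S4. After all 3 match we enter the accepting sink S3.
5 states suffice.
        p   q  
>  S0   S4  S1 
   S1   S4  S2 
   S2   S3  S4 
 * S3   S3  S3 
   S4   S4  S4 
(> = start, * = accepting)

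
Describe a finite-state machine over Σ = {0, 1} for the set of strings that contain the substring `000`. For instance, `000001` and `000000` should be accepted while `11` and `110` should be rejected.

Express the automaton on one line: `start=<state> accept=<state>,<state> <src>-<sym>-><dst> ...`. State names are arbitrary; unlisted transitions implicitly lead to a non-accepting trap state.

States q0..q2 record the length of the longest prefix of `000` that matches the current input suffix. Reaching q3 means `000` has been seen, and we stay there forever. Accept from q3.
4 states suffice.
        0   1  
>  q0   q1  q0 
   q1   q2  q0 
   q2   q3  q0 
 * q3   q3  q3 
(> = start, * = accepting)

start=q0 accept=q3 q0-0->q1 q0-1->q0 q1-0->q2 q1-1->q0 q2-0->q3 q2-1->q0 q3-0->q3 q3-1->q3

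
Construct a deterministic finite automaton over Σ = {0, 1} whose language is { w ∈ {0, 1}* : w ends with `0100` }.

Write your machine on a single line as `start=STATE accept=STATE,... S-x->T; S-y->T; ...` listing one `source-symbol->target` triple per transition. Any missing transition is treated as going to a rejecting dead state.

start=A; accept=E; A-0->B; A-1->A; B-0->B; B-1->C; C-0->D; C-1->A; D-0->E; D-1->C; E-0->B; E-1->C

Remember how much of `0100` the current input suffix matches. State A means no match yet; B means the last symbol is `0`; C means the last 2 symbols are `01`; D means the last 3 symbols are `010`; E means the last 4 symbols are `0100`. Only E accepts. On a mismatch, fall back to the longest proper suffix that is still a prefix of `0100`.
       0  1 
>  A   B  A 
   B   B  C 
   C   D  A 
   D   E  C 
 * E   B  C 
(> = start, * = accepting)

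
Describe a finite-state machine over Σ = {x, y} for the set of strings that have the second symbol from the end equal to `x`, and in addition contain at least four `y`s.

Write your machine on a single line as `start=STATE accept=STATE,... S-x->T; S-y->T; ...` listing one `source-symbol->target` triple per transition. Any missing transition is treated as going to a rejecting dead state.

start=q0; accept=q16,q19,q20,q22; q0-x->q1; q0-y->q2; q1-x->q3; q1-y->q4; q2-x->q5; q2-y->q6; q3-x->q3; q3-y->q4; q4-x->q5; q4-y->q6; q5-x->q7; q5-y->q8; q6-x->q9; q6-y->q10; q7-x->q7; q7-y->q8; q8-x->q9; q8-y->q10; q9-x->q11; q9-y->q12; q10-x->q13; q10-y->q14; q11-x->q11; q11-y->q12; q12-x->q13; q12-y->q14; q13-x->q15; q13-y->q16; q14-x->q17; q14-y->q18; q15-x->q15; q15-y->q16; q16-x->q17; q16-y->q18; q17-x->q19; q17-y->q20; q18-x->q21; q18-y->q18; q19-x->q19; q19-y->q20; q20-x->q21; q20-y->q18; q21-x->q22; q21-y->q20; q22-x->q22; q22-y->q20

Build one automaton per condition and run them in lockstep. The first has 7 states tracking the last 2 symbols read; the second has 6 states tracking the count of `y`s, saturating at 5. A product state is a pair (one from each), accepting exactly when both do.
A 23-state machine:
          x    y  
>  q0     q1   q2 
   q1     q3   q4 
   q2     q5   q6 
   q3     q3   q4 
   q4     q5   q6 
   q5     q7   q8 
   q6     q9  q10 
   q7     q7   q8 
   q8     q9  q10 
   q9    q11  q12 
   q10   q13  q14 
   q11   q11  q12 
   q12   q13  q14 
   q13   q15  q16 
   q14   q17  q18 
   q15   q15  q16 
 * q16   q17  q18 
   q17   q19  q20 
   q18   q21  q18 
 * q19   q19  q20 
 * q20   q21  q18 
   q21   q22  q20 
 * q22   q22  q20 
(> = start, * = accepting)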